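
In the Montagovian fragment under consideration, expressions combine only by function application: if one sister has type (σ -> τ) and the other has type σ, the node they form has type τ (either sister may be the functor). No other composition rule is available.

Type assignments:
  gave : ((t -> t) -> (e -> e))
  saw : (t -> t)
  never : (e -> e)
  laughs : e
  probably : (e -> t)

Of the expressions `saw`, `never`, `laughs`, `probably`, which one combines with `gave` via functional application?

saw

saw — combines: gave : ((t -> t) -> (e -> e)) takes saw : (t -> t) as argument, giving (e -> e).
never : (e -> e) — does not combine with gave.
laughs : e — does not combine with gave.
probably : (e -> t) — does not combine with gave.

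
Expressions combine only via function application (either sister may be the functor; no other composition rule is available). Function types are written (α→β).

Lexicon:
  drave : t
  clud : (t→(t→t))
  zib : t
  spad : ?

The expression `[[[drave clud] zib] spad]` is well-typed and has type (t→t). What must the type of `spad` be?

[[[drave clud] zib] spad] is required to be (t→t). [[drave clud] zib] : t cannot yield (t→t) as functor, so spad : (t→(t→t)).

(t→(t→t))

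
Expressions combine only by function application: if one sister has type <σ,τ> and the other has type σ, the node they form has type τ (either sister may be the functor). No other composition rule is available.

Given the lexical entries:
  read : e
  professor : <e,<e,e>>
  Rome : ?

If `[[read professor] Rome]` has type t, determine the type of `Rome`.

For [[read professor] Rome] to have type t with [read professor] of type <e,e>, Rome must be the function: Rome : <<e,e>,t>.

<<e,e>,t>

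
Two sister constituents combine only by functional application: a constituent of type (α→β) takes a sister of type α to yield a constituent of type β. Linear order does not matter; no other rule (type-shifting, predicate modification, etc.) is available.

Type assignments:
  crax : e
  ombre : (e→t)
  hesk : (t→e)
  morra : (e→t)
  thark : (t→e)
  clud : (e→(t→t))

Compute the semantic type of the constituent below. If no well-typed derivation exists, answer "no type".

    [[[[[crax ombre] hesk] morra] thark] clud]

(t→t)

[crax ombre]: (e→t) applied to e yields t.
[[crax ombre] hesk]: (t→e) applied to t yields e.
[[[crax ombre] hesk] morra]: (e→t) applied to e yields t.
[[[[crax ombre] hesk] morra] thark]: (t→e) applied to t yields e.
[[[[[crax ombre] hesk] morra] thark] clud]: (e→(t→t)) applied to e yields (t→t).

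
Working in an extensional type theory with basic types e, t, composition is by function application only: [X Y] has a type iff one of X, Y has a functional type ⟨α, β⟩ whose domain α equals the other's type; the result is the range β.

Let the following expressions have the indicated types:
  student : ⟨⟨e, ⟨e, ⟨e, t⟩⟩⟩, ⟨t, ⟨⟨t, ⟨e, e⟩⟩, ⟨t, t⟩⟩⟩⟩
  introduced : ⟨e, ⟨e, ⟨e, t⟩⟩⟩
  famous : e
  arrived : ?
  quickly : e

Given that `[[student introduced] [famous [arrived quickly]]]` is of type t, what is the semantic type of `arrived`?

⟨e, ⟨e, ⟨⟨t, ⟨⟨t, ⟨e, e⟩⟩, ⟨t, t⟩⟩⟩, t⟩⟩⟩

For [[student introduced] [famous [arrived quickly]]] to have type t with [student introduced] of type ⟨t, ⟨⟨t, ⟨e, e⟩⟩, ⟨t, t⟩⟩⟩, [famous [arrived quickly]] must be the function: [famous [arrived quickly]] : ⟨⟨t, ⟨⟨t, ⟨e, e⟩⟩, ⟨t, t⟩⟩⟩, t⟩.
For [famous [arrived quickly]] to have type ⟨⟨t, ⟨⟨t, ⟨e, e⟩⟩, ⟨t, t⟩⟩⟩, t⟩ with famous of type e, [arrived quickly] must be the function: [arrived quickly] : ⟨e, ⟨⟨t, ⟨⟨t, ⟨e, e⟩⟩, ⟨t, t⟩⟩⟩, t⟩⟩.
For [arrived quickly] to have type ⟨e, ⟨⟨t, ⟨⟨t, ⟨e, e⟩⟩, ⟨t, t⟩⟩⟩, t⟩⟩ with quickly of type e, arrived must be the function: arrived : ⟨e, ⟨e, ⟨⟨t, ⟨⟨t, ⟨e, e⟩⟩, ⟨t, t⟩⟩⟩, t⟩⟩⟩.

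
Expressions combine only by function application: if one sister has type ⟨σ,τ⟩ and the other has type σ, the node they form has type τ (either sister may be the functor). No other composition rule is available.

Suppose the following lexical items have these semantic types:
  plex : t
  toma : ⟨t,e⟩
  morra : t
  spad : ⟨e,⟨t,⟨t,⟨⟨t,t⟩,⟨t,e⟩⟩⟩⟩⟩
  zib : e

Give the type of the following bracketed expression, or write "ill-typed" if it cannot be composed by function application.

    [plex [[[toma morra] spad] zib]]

[toma morra]: functor toma : ⟨t,e⟩, argument morra : t; result e.
[[toma morra] spad]: functor spad : ⟨e,⟨t,⟨t,⟨⟨t,t⟩,⟨t,e⟩⟩⟩⟩⟩, argument [toma morra] : e; result ⟨t,⟨t,⟨⟨t,t⟩,⟨t,e⟩⟩⟩⟩.
At [[[toma morra] spad] zib]: neither ⟨t,⟨t,⟨⟨t,t⟩,⟨t,e⟩⟩⟩⟩ nor e can take the other as argument; the node is ill-typed.

ill-typed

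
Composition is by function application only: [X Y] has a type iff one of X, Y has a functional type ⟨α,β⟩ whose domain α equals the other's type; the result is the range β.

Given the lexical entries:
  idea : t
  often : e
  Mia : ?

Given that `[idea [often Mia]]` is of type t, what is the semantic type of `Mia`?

⟨e,⟨t,t⟩⟩

[idea [often Mia]] must have type t. The sister idea has type t; that is not a function onto t, so [often Mia] must be the functor, of type ⟨t,t⟩.
[often Mia] must have type ⟨t,t⟩. The sister often has type e; that is not a function onto ⟨t,t⟩, so Mia must be the functor, of type ⟨e,⟨t,t⟩⟩.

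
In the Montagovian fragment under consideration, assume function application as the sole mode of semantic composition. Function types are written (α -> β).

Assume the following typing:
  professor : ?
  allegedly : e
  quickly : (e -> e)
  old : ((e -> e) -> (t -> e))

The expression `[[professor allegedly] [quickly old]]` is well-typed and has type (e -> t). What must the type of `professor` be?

(e -> ((t -> e) -> (e -> t)))

[[professor allegedly] [quickly old]] is required to be (e -> t). [quickly old] : (t -> e) cannot yield (e -> t) as functor, so [professor allegedly] : ((t -> e) -> (e -> t)).
[professor allegedly] is required to be ((t -> e) -> (e -> t)). allegedly : e cannot yield ((t -> e) -> (e -> t)) as functor, so professor : (e -> ((t -> e) -> (e -> t))).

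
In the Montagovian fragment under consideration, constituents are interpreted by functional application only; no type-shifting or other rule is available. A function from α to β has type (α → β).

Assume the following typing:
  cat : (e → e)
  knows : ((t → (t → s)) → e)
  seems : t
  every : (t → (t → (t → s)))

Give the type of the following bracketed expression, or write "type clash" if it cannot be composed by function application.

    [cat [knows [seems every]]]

e

At [seems every], every : (t → (t → (t → s))) takes seems : t, giving (t → (t → s)).
At [knows [seems every]], knows : ((t → (t → s)) → e) takes [seems every] : (t → (t → s)), giving e.
At [cat [knows [seems every]]], cat : (e → e) takes [knows [seems every]] : e, giving e.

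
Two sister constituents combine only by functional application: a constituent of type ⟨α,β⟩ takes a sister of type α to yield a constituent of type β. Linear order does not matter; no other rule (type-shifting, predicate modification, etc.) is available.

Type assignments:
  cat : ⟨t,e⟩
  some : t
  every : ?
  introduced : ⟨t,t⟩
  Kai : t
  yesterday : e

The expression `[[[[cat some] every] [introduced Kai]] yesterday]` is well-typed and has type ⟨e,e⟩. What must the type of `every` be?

[[[[cat some] every] [introduced Kai]] yesterday] must have type ⟨e,e⟩. The sister yesterday has type e; that is not a function onto ⟨e,e⟩, so [[[cat some] every] [introduced Kai]] must be the functor, of type ⟨e,⟨e,e⟩⟩.
[[[cat some] every] [introduced Kai]] must have type ⟨e,⟨e,e⟩⟩. The sister [introduced Kai] has type t; that is not a function onto ⟨e,⟨e,e⟩⟩, so [[cat some] every] must be the functor, of type ⟨t,⟨e,⟨e,e⟩⟩⟩.
[[cat some] every] must have type ⟨t,⟨e,⟨e,e⟩⟩⟩. The sister [cat some] has type e; that is not a function onto ⟨t,⟨e,⟨e,e⟩⟩⟩, so every must be the functor, of type ⟨e,⟨t,⟨e,⟨e,e⟩⟩⟩⟩.

⟨e,⟨t,⟨e,⟨e,e⟩⟩⟩⟩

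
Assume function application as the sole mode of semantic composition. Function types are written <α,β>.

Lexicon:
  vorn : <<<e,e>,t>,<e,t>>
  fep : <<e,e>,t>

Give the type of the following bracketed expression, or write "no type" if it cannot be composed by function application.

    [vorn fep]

<e,t>

[vorn fep]: vorn is <<<e,e>,t>,<e,t>>, fep is <<e,e>,t>; result <e,t>.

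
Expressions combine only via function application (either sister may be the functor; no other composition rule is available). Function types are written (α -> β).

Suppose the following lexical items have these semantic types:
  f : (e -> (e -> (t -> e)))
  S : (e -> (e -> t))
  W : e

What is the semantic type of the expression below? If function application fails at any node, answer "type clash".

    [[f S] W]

[f S]: (e -> (e -> (t -> e))) with (e -> (e -> t)) — neither is a function whose domain matches the other; composition fails here.

type clash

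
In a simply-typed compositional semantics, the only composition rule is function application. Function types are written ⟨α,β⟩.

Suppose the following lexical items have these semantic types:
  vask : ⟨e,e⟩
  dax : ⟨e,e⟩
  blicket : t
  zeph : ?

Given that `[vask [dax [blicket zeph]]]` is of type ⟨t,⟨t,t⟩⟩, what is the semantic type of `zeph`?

⟨t,⟨⟨e,e⟩,⟨⟨e,e⟩,⟨t,⟨t,t⟩⟩⟩⟩⟩

For [vask [dax [blicket zeph]]] to have type ⟨t,⟨t,t⟩⟩ with vask of type ⟨e,e⟩, [dax [blicket zeph]] must be the function: [dax [blicket zeph]] : ⟨⟨e,e⟩,⟨t,⟨t,t⟩⟩⟩.
For [dax [blicket zeph]] to have type ⟨⟨e,e⟩,⟨t,⟨t,t⟩⟩⟩ with dax of type ⟨e,e⟩, [blicket zeph] must be the function: [blicket zeph] : ⟨⟨e,e⟩,⟨⟨e,e⟩,⟨t,⟨t,t⟩⟩⟩⟩.
For [blicket zeph] to have type ⟨⟨e,e⟩,⟨⟨e,e⟩,⟨t,⟨t,t⟩⟩⟩⟩ with blicket of type t, zeph must be the function: zeph : ⟨t,⟨⟨e,e⟩,⟨⟨e,e⟩,⟨t,⟨t,t⟩⟩⟩⟩⟩.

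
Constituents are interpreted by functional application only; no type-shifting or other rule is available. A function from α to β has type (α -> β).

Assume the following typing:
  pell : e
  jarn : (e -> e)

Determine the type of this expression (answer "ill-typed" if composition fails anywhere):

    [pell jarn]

[pell jarn]: jarn is (e -> e), pell is e; result e.

e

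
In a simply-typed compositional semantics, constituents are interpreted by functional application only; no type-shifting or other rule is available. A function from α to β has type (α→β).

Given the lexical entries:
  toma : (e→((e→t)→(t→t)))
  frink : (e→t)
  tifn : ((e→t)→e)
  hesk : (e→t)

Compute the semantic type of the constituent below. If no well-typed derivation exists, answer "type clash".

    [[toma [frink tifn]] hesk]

(t→t)

At [frink tifn], tifn : ((e→t)→e) takes frink : (e→t), giving e.
At [toma [frink tifn]], toma : (e→((e→t)→(t→t))) takes [frink tifn] : e, giving ((e→t)→(t→t)).
At [[toma [frink tifn]] hesk], [toma [frink tifn]] : ((e→t)→(t→t)) takes hesk : (e→t), giving (t→t).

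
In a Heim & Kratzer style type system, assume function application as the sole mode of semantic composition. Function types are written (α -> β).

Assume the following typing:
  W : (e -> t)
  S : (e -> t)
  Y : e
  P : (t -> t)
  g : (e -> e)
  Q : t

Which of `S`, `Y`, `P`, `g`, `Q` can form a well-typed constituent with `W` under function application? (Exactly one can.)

S : (e -> t) — W needs e; S needs e; neither fits.
Y — combines: W : (e -> t) takes Y : e as argument, giving t.
P : (t -> t) — W needs e; P needs t; neither fits.
g : (e -> e) — W needs e; g needs e; neither fits.
Q : t — W needs e; Q needs nothing (atomic); neither fits.

Y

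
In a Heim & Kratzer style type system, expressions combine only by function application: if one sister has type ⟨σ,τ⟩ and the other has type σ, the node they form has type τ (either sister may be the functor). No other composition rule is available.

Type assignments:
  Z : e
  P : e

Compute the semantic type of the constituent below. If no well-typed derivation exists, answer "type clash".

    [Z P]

type clash

At [Z P]: neither e nor e can take the other as argument; the node is ill-typed.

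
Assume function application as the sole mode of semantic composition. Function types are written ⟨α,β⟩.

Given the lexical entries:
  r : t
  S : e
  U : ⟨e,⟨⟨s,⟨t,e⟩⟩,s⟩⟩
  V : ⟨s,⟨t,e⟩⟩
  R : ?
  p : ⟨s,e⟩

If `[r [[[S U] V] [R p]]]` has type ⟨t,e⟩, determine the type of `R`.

⟨⟨s,e⟩,⟨s,⟨t,⟨t,e⟩⟩⟩⟩

For [r [[[S U] V] [R p]]] to have type ⟨t,e⟩ with r of type t, [[[S U] V] [R p]] must be the function: [[[S U] V] [R p]] : ⟨t,⟨t,e⟩⟩.
For [[[S U] V] [R p]] to have type ⟨t,⟨t,e⟩⟩ with [[S U] V] of type s, [R p] must be the function: [R p] : ⟨s,⟨t,⟨t,e⟩⟩⟩.
For [R p] to have type ⟨s,⟨t,⟨t,e⟩⟩⟩ with p of type ⟨s,e⟩, R must be the function: R : ⟨⟨s,e⟩,⟨s,⟨t,⟨t,e⟩⟩⟩⟩.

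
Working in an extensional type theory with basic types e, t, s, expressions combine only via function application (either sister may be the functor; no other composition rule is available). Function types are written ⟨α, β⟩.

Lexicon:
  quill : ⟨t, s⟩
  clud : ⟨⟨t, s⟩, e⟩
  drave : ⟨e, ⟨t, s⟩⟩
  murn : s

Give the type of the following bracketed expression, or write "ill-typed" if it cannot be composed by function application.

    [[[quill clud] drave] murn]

At [quill clud], clud : ⟨⟨t, s⟩, e⟩ takes quill : ⟨t, s⟩, giving e.
At [[quill clud] drave], drave : ⟨e, ⟨t, s⟩⟩ takes [quill clud] : e, giving ⟨t, s⟩.
[[[quill clud] drave] murn]: ⟨t, s⟩ with s — neither is a function whose domain matches the other; composition fails here.

ill-typed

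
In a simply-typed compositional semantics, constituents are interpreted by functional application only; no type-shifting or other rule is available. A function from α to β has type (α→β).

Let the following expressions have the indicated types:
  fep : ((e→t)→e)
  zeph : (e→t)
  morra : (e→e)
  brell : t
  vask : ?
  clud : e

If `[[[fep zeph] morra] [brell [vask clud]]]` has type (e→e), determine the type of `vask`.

At [[[fep zeph] morra] [brell [vask clud]]] (required: (e→e)): [[fep zeph] morra] is e, which is not a function with range (e→e); hence [brell [vask clud]] is the functor — type (e→(e→e)).
At [brell [vask clud]] (required: (e→(e→e))): brell is t, which is not a function with range (e→(e→e)); hence [vask clud] is the functor — type (t→(e→(e→e))).
At [vask clud] (required: (t→(e→(e→e)))): clud is e, which is not a function with range (t→(e→(e→e))); hence vask is the functor — type (e→(t→(e→(e→e)))).

(e→(t→(e→(e→e))))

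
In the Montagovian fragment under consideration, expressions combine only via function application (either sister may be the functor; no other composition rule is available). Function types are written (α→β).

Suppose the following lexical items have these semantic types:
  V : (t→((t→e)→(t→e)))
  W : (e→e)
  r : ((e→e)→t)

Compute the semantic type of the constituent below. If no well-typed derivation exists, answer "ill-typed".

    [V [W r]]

[W r]: functor r : ((e→e)→t), argument W : (e→e); result t.
[V [W r]]: functor V : (t→((t→e)→(t→e))), argument [W r] : t; result ((t→e)→(t→e)).

((t→e)→(t→e))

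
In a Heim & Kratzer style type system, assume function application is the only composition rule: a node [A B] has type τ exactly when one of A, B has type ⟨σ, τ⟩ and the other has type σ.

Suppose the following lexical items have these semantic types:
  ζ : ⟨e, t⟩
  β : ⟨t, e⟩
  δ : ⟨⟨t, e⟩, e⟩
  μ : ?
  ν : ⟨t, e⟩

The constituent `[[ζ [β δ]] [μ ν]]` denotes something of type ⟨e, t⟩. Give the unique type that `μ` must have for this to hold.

⟨⟨t, e⟩, ⟨t, ⟨e, t⟩⟩⟩

[[ζ [β δ]] [μ ν]] must have type ⟨e, t⟩. The sister [ζ [β δ]] has type t; that is not a function onto ⟨e, t⟩, so [μ ν] must be the functor, of type ⟨t, ⟨e, t⟩⟩.
[μ ν] must have type ⟨t, ⟨e, t⟩⟩. The sister ν has type ⟨t, e⟩; that is not a function onto ⟨t, ⟨e, t⟩⟩, so μ must be the functor, of type ⟨⟨t, e⟩, ⟨t, ⟨e, t⟩⟩⟩.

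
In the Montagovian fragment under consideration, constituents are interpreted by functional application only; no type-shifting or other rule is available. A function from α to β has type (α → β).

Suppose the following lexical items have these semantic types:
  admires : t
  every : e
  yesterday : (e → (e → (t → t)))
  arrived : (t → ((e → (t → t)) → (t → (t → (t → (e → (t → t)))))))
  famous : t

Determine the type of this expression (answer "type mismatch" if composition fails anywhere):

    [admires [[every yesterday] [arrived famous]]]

(t → (t → (e → (t → t))))

[every yesterday]: yesterday is (e → (e → (t → t))), every is e; result (e → (t → t)).
[arrived famous]: arrived is (t → ((e → (t → t)) → (t → (t → (t → (e → (t → t))))))), famous is t; result ((e → (t → t)) → (t → (t → (t → (e → (t → t)))))).
[[every yesterday] [arrived famous]]: [arrived famous] is ((e → (t → t)) → (t → (t → (t → (e → (t → t)))))), [every yesterday] is (e → (t → t)); result (t → (t → (t → (e → (t → t))))).
[admires [[every yesterday] [arrived famous]]]: [[every yesterday] [arrived famous]] is (t → (t → (t → (e → (t → t))))), admires is t; result (t → (t → (e → (t → t)))).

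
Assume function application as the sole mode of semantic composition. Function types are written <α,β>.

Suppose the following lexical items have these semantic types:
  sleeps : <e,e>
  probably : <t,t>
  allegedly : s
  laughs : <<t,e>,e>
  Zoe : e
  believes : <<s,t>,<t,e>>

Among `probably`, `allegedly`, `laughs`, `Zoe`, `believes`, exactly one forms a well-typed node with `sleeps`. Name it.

probably : <t,t> — does not combine with sleeps.
allegedly : s — does not combine with sleeps.
laughs : <<t,e>,e> — does not combine with sleeps.
Zoe — combines: sleeps : <e,e> takes Zoe : e as argument, giving e.
believes : <<s,t>,<t,e>> — does not combine with sleeps.

Zoe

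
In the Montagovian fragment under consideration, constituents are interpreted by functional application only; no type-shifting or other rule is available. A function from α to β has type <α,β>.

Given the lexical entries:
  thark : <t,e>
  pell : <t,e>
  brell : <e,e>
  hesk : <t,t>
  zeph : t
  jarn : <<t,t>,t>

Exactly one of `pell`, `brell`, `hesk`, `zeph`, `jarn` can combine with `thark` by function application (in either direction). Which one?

pell : <t,e> — neither side's domain matches the other.
brell : <e,e> — neither side's domain matches the other.
hesk : <t,t> — neither side's domain matches the other.
zeph — combines: thark : <t,e> takes zeph : t as argument, giving e.
jarn : <<t,t>,t> — neither side's domain matches the other.

zeph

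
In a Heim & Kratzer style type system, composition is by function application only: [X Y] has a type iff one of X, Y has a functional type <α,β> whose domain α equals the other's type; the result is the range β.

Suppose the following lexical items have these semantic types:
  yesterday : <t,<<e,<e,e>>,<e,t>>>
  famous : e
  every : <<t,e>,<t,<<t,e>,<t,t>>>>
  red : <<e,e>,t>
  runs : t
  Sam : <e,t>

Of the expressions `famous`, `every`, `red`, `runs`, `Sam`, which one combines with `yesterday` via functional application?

famous : e — does not combine with yesterday.
every : <<t,e>,<t,<<t,e>,<t,t>>>> — does not combine with yesterday.
red : <<e,e>,t> — does not combine with yesterday.
runs — combines: yesterday : <t,<<e,<e,e>>,<e,t>>> takes runs : t as argument, giving <<e,<e,e>>,<e,t>>.
Sam : <e,t> — does not combine with yesterday.

runs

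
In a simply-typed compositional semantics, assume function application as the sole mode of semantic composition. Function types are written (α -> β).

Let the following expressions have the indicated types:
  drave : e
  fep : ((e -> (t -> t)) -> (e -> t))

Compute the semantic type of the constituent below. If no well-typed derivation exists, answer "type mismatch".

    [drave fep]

[drave fep]: e with ((e -> (t -> t)) -> (e -> t)) — neither is a function whose domain matches the other; composition fails here.

type mismatch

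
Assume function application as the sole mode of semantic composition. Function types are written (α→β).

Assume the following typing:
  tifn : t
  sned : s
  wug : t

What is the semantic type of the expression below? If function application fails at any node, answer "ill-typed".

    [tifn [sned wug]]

[sned wug]: s with t — neither is a function whose domain matches the other; composition fails here.

ill-typed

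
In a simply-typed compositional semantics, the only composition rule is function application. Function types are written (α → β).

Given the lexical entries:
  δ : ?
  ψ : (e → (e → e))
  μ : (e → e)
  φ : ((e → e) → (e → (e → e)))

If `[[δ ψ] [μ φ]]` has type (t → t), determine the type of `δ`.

((e → (e → e)) → ((e → (e → e)) → (t → t)))

At [[δ ψ] [μ φ]] (required: (t → t)): [μ φ] is (e → (e → e)), which is not a function with range (t → t); hence [δ ψ] is the functor — type ((e → (e → e)) → (t → t)).
At [δ ψ] (required: ((e → (e → e)) → (t → t))): ψ is (e → (e → e)), which is not a function with range ((e → (e → e)) → (t → t)); hence δ is the functor — type ((e → (e → e)) → ((e → (e → e)) → (t → t))).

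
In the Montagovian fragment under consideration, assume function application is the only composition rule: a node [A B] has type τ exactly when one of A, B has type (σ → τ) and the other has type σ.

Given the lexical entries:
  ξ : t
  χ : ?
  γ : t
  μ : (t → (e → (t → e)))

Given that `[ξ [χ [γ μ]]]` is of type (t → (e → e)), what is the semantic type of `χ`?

((e → (t → e)) → (t → (t → (e → e))))

[ξ [χ [γ μ]]] is required to be (t → (e → e)). ξ : t cannot yield (t → (e → e)) as functor, so [χ [γ μ]] : (t → (t → (e → e))).
[χ [γ μ]] is required to be (t → (t → (e → e))). [γ μ] : (e → (t → e)) cannot yield (t → (t → (e → e))) as functor, so χ : ((e → (t → e)) → (t → (t → (e → e)))).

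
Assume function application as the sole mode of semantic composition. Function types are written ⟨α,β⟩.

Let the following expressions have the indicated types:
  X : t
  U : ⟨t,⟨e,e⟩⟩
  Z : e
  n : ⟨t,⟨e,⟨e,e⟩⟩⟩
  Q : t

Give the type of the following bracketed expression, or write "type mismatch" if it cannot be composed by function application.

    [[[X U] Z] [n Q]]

[X U]: ⟨t,⟨e,e⟩⟩ applied to t yields ⟨e,e⟩.
[[X U] Z]: ⟨e,e⟩ applied to e yields e.
[n Q]: ⟨t,⟨e,⟨e,e⟩⟩⟩ applied to t yields ⟨e,⟨e,e⟩⟩.
[[[X U] Z] [n Q]]: ⟨e,⟨e,e⟩⟩ applied to e yields ⟨e,e⟩.

⟨e,e⟩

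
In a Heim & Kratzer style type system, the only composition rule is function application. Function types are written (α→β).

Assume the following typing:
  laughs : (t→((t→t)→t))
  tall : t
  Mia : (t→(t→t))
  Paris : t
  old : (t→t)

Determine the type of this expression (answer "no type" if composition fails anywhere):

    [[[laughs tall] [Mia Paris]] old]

t

[laughs tall]: functor laughs : (t→((t→t)→t)), argument tall : t; result ((t→t)→t).
[Mia Paris]: functor Mia : (t→(t→t)), argument Paris : t; result (t→t).
[[laughs tall] [Mia Paris]]: functor [laughs tall] : ((t→t)→t), argument [Mia Paris] : (t→t); result t.
[[[laughs tall] [Mia Paris]] old]: functor old : (t→t), argument [[laughs tall] [Mia Paris]] : t; result t.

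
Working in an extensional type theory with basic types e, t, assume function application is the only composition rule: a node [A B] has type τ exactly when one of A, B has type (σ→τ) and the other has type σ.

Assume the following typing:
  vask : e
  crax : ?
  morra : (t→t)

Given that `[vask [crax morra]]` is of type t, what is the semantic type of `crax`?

[vask [crax morra]] must have type t. The sister vask has type e; that is not a function onto t, so [crax morra] must be the functor, of type (e→t).
[crax morra] must have type (e→t). The sister morra has type (t→t); that is not a function onto (e→t), so crax must be the functor, of type ((t→t)→(e→t)).

((t→t)→(e→t))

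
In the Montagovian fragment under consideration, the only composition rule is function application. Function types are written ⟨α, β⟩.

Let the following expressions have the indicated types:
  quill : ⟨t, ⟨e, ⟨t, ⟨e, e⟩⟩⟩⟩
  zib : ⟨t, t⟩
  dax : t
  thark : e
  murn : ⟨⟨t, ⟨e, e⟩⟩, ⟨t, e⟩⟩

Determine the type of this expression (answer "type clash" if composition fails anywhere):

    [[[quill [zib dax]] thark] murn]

[zib dax]: ⟨t, t⟩ applied to t yields t.
[quill [zib dax]]: ⟨t, ⟨e, ⟨t, ⟨e, e⟩⟩⟩⟩ applied to t yields ⟨e, ⟨t, ⟨e, e⟩⟩⟩.
[[quill [zib dax]] thark]: ⟨e, ⟨t, ⟨e, e⟩⟩⟩ applied to e yields ⟨t, ⟨e, e⟩⟩.
[[[quill [zib dax]] thark] murn]: ⟨⟨t, ⟨e, e⟩⟩, ⟨t, e⟩⟩ applied to ⟨t, ⟨e, e⟩⟩ yields ⟨t, e⟩.

⟨t, e⟩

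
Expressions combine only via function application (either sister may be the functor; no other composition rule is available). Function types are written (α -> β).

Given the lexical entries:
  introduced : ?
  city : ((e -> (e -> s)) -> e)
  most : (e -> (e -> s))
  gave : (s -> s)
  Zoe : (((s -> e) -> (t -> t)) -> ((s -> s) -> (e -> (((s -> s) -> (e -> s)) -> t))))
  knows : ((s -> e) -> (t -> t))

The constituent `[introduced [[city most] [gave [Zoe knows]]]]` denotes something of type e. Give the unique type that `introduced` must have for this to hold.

((((s -> s) -> (e -> s)) -> t) -> e)

[introduced [[city most] [gave [Zoe knows]]]] is required to be e. [[city most] [gave [Zoe knows]]] : (((s -> s) -> (e -> s)) -> t) cannot yield e as functor, so introduced : ((((s -> s) -> (e -> s)) -> t) -> e).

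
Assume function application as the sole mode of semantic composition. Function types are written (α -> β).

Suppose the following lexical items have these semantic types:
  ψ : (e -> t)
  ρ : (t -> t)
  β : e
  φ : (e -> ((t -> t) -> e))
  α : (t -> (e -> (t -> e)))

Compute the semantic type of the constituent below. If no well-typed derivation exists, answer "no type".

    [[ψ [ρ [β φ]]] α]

At [β φ], φ : (e -> ((t -> t) -> e)) takes β : e, giving ((t -> t) -> e).
At [ρ [β φ]], [β φ] : ((t -> t) -> e) takes ρ : (t -> t), giving e.
At [ψ [ρ [β φ]]], ψ : (e -> t) takes [ρ [β φ]] : e, giving t.
At [[ψ [ρ [β φ]]] α], α : (t -> (e -> (t -> e))) takes [ψ [ρ [β φ]]] : t, giving (e -> (t -> e)).

(e -> (t -> e))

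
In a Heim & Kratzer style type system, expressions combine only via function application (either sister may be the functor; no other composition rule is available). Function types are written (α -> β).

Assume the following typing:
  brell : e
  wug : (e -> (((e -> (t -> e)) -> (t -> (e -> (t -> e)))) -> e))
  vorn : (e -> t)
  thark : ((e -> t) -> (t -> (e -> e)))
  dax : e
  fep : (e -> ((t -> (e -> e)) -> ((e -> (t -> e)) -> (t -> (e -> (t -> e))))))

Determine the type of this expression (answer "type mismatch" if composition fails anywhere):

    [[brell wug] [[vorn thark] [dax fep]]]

e

[brell wug]: (e -> (((e -> (t -> e)) -> (t -> (e -> (t -> e)))) -> e)) applied to e yields (((e -> (t -> e)) -> (t -> (e -> (t -> e)))) -> e).
[vorn thark]: ((e -> t) -> (t -> (e -> e))) applied to (e -> t) yields (t -> (e -> e)).
[dax fep]: (e -> ((t -> (e -> e)) -> ((e -> (t -> e)) -> (t -> (e -> (t -> e)))))) applied to e yields ((t -> (e -> e)) -> ((e -> (t -> e)) -> (t -> (e -> (t -> e))))).
[[vorn thark] [dax fep]]: ((t -> (e -> e)) -> ((e -> (t -> e)) -> (t -> (e -> (t -> e))))) applied to (t -> (e -> e)) yields ((e -> (t -> e)) -> (t -> (e -> (t -> e)))).
[[brell wug] [[vorn thark] [dax fep]]]: (((e -> (t -> e)) -> (t -> (e -> (t -> e)))) -> e) applied to ((e -> (t -> e)) -> (t -> (e -> (t -> e)))) yields e.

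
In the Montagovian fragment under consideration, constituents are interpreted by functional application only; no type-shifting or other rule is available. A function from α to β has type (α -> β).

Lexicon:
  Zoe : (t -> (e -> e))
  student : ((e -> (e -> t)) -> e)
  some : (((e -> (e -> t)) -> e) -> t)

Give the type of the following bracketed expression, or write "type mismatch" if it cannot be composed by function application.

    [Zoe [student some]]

(e -> e)

At [student some], some : (((e -> (e -> t)) -> e) -> t) takes student : ((e -> (e -> t)) -> e), giving t.
At [Zoe [student some]], Zoe : (t -> (e -> e)) takes [student some] : t, giving (e -> e).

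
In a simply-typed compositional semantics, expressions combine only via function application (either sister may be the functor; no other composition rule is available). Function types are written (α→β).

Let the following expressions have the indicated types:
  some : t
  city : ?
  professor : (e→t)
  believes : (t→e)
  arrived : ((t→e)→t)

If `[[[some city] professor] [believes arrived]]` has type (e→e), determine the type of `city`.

(t→((e→t)→(t→(e→e))))

[[[some city] professor] [believes arrived]] must have type (e→e). The sister [believes arrived] has type t; that is not a function onto (e→e), so [[some city] professor] must be the functor, of type (t→(e→e)).
[[some city] professor] must have type (t→(e→e)). The sister professor has type (e→t); that is not a function onto (t→(e→e)), so [some city] must be the functor, of type ((e→t)→(t→(e→e))).
[some city] must have type ((e→t)→(t→(e→e))). The sister some has type t; that is not a function onto ((e→t)→(t→(e→e))), so city must be the functor, of type (t→((e→t)→(t→(e→e)))).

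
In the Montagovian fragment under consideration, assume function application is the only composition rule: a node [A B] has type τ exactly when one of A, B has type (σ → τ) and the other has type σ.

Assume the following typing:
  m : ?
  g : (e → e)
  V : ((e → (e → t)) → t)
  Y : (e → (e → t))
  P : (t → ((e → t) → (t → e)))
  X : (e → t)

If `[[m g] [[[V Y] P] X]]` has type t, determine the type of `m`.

((e → e) → ((t → e) → t))

[[m g] [[[V Y] P] X]] must have type t. The sister [[[V Y] P] X] has type (t → e); that is not a function onto t, so [m g] must be the functor, of type ((t → e) → t).
[m g] must have type ((t → e) → t). The sister g has type (e → e); that is not a function onto ((t → e) → t), so m must be the functor, of type ((e → e) → ((t → e) → t)).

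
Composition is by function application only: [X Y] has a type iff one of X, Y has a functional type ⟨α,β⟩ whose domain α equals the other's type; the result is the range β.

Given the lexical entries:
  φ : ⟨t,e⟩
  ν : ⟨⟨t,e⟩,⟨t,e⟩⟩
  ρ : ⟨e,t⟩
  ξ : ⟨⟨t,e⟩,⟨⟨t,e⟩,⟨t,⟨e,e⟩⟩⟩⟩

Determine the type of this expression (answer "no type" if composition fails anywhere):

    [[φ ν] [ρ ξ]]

At [φ ν], ν : ⟨⟨t,e⟩,⟨t,e⟩⟩ takes φ : ⟨t,e⟩, giving ⟨t,e⟩.
[ρ ξ]: ⟨e,t⟩ and ⟨⟨t,e⟩,⟨⟨t,e⟩,⟨t,⟨e,e⟩⟩⟩⟩ cannot combine by function application — type clash.

no type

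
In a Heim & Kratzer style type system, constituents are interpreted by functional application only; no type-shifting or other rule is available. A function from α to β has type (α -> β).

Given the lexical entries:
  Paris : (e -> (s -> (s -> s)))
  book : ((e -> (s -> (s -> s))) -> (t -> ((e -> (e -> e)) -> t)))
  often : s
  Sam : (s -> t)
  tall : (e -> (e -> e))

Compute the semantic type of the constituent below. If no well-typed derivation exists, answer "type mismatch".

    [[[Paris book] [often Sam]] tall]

t

[Paris book]: book is ((e -> (s -> (s -> s))) -> (t -> ((e -> (e -> e)) -> t))), Paris is (e -> (s -> (s -> s))); result (t -> ((e -> (e -> e)) -> t)).
[often Sam]: Sam is (s -> t), often is s; result t.
[[Paris book] [often Sam]]: [Paris book] is (t -> ((e -> (e -> e)) -> t)), [often Sam] is t; result ((e -> (e -> e)) -> t).
[[[Paris book] [often Sam]] tall]: [[Paris book] [often Sam]] is ((e -> (e -> e)) -> t), tall is (e -> (e -> e)); result t.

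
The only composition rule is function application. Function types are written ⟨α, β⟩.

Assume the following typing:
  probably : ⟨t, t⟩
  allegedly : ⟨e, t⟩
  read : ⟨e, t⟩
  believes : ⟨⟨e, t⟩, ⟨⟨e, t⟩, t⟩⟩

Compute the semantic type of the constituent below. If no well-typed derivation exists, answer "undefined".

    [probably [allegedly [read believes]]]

[read believes]: functor believes : ⟨⟨e, t⟩, ⟨⟨e, t⟩, t⟩⟩, argument read : ⟨e, t⟩; result ⟨⟨e, t⟩, t⟩.
[allegedly [read believes]]: functor [read believes] : ⟨⟨e, t⟩, t⟩, argument allegedly : ⟨e, t⟩; result t.
[probably [allegedly [read believes]]]: functor probably : ⟨t, t⟩, argument [allegedly [read believes]] : t; result t.

t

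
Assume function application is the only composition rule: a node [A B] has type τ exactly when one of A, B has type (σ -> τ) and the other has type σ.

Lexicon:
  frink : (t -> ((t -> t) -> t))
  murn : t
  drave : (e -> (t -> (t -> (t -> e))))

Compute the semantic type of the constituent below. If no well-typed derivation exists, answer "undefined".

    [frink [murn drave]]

undefined

[murn drave]: t and (e -> (t -> (t -> (t -> e)))) cannot combine by function application — type clash.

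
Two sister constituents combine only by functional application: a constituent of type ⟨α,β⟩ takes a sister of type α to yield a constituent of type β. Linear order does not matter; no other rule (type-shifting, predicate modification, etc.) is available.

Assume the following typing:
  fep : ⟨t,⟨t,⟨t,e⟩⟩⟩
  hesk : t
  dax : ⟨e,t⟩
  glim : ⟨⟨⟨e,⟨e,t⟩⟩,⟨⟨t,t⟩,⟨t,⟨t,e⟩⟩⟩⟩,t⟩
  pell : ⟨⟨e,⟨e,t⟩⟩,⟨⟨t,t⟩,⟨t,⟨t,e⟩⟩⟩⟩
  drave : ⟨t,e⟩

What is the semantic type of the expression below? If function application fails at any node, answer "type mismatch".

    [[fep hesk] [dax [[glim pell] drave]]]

[fep hesk]: fep is ⟨t,⟨t,⟨t,e⟩⟩⟩, hesk is t; result ⟨t,⟨t,e⟩⟩.
[glim pell]: glim is ⟨⟨⟨e,⟨e,t⟩⟩,⟨⟨t,t⟩,⟨t,⟨t,e⟩⟩⟩⟩,t⟩, pell is ⟨⟨e,⟨e,t⟩⟩,⟨⟨t,t⟩,⟨t,⟨t,e⟩⟩⟩⟩; result t.
[[glim pell] drave]: drave is ⟨t,e⟩, [glim pell] is t; result e.
[dax [[glim pell] drave]]: dax is ⟨e,t⟩, [[glim pell] drave] is e; result t.
[[fep hesk] [dax [[glim pell] drave]]]: [fep hesk] is ⟨t,⟨t,e⟩⟩, [dax [[glim pell] drave]] is t; result ⟨t,e⟩.

⟨t,e⟩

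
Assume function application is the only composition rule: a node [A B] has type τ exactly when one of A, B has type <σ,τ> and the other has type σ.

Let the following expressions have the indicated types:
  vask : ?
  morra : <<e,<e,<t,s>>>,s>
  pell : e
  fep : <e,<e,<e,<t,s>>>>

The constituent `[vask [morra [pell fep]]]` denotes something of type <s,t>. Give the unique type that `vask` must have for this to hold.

<s,<s,t>>

[vask [morra [pell fep]]] is required to be <s,t>. [morra [pell fep]] : s cannot yield <s,t> as functor, so vask : <s,<s,t>>.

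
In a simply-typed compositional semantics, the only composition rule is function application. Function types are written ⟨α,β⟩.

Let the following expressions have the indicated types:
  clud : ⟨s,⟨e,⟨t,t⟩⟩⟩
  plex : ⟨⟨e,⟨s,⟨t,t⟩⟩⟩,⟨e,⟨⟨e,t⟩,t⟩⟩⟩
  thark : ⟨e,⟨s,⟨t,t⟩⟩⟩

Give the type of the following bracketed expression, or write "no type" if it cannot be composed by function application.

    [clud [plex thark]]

no type

[plex thark] — plex of type ⟨⟨e,⟨s,⟨t,t⟩⟩⟩,⟨e,⟨⟨e,t⟩,t⟩⟩⟩ combines with thark of type ⟨e,⟨s,⟨t,t⟩⟩⟩: type ⟨e,⟨⟨e,t⟩,t⟩⟩.
At [clud [plex thark]]: neither ⟨s,⟨e,⟨t,t⟩⟩⟩ nor ⟨e,⟨⟨e,t⟩,t⟩⟩ can take the other as argument; the node is ill-typed.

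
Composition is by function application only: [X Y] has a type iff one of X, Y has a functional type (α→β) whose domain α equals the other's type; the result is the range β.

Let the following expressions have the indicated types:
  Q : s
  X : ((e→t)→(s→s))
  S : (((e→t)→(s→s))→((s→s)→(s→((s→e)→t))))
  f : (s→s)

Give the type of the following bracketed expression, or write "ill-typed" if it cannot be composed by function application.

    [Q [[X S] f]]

At [X S], S : (((e→t)→(s→s))→((s→s)→(s→((s→e)→t)))) takes X : ((e→t)→(s→s)), giving ((s→s)→(s→((s→e)→t))).
At [[X S] f], [X S] : ((s→s)→(s→((s→e)→t))) takes f : (s→s), giving (s→((s→e)→t)).
At [Q [[X S] f]], [[X S] f] : (s→((s→e)→t)) takes Q : s, giving ((s→e)→t).

((s→e)→t)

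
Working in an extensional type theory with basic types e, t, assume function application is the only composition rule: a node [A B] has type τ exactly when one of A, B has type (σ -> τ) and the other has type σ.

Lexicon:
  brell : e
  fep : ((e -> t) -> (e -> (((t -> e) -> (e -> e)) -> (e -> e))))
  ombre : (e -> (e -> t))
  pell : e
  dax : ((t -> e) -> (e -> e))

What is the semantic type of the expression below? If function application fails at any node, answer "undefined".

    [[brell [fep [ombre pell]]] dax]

(e -> e)

[ombre pell]: functor ombre : (e -> (e -> t)), argument pell : e; result (e -> t).
[fep [ombre pell]]: functor fep : ((e -> t) -> (e -> (((t -> e) -> (e -> e)) -> (e -> e)))), argument [ombre pell] : (e -> t); result (e -> (((t -> e) -> (e -> e)) -> (e -> e))).
[brell [fep [ombre pell]]]: functor [fep [ombre pell]] : (e -> (((t -> e) -> (e -> e)) -> (e -> e))), argument brell : e; result (((t -> e) -> (e -> e)) -> (e -> e)).
[[brell [fep [ombre pell]]] dax]: functor [brell [fep [ombre pell]]] : (((t -> e) -> (e -> e)) -> (e -> e)), argument dax : ((t -> e) -> (e -> e)); result (e -> e).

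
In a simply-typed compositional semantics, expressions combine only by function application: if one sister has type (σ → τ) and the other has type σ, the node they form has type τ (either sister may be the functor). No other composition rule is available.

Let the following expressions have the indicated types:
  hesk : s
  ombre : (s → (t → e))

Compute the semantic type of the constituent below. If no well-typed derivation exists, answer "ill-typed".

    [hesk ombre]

(t → e)

[hesk ombre]: ombre is (s → (t → e)), hesk is s; result (t → e).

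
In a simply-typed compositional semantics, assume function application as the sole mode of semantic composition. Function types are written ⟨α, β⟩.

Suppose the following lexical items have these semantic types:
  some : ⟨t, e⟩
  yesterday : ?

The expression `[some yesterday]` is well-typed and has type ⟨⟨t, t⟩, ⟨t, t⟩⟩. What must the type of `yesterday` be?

⟨⟨t, e⟩, ⟨⟨t, t⟩, ⟨t, t⟩⟩⟩

[some yesterday] is required to be ⟨⟨t, t⟩, ⟨t, t⟩⟩. some : ⟨t, e⟩ cannot yield ⟨⟨t, t⟩, ⟨t, t⟩⟩ as functor, so yesterday : ⟨⟨t, e⟩, ⟨⟨t, t⟩, ⟨t, t⟩⟩⟩.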